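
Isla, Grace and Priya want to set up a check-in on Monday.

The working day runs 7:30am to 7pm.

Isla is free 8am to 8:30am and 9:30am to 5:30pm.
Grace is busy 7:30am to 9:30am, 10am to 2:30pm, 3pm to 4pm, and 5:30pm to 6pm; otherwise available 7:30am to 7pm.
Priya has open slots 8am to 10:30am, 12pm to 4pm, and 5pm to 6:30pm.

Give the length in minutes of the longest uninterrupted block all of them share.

30 minutes

Grace free within 07:30–19:00: 09:30–10:00, 14:30–15:00, 16:00–17:30, 18:00–19:00.
Isla ∩ Grace: 09:30–10:00, 14:30–15:00, 16:00–17:30.
Isla ∩ Grace ∩ Priya: 09:30–10:00, 14:30–15:00, 17:00–17:30.
Common window lengths: 30, 30, 30 min; longest is 30.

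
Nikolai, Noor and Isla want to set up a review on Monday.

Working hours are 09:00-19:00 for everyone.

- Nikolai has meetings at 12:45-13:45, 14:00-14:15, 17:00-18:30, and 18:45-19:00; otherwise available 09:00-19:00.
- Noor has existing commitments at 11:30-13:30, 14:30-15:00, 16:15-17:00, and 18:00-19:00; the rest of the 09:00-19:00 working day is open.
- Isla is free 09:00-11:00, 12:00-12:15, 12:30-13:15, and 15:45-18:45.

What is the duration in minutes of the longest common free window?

Nikolai free within 09:00–19:00: 09:00–12:45, 13:45–14:00, 14:15–17:00, 18:30–18:45.
Noor free within 09:00–19:00: 09:00–11:30, 13:30–14:30, 15:00–16:15, 17:00–18:00.
Nikolai ∩ Noor: 09:00–11:30, 13:45–14:00, 14:15–14:30, 15:00–16:15.
Nikolai ∩ Noor ∩ Isla: 09:00–11:00, 15:45–16:15.
Common window lengths: 120, 30 min; longest is 120.

120 minutes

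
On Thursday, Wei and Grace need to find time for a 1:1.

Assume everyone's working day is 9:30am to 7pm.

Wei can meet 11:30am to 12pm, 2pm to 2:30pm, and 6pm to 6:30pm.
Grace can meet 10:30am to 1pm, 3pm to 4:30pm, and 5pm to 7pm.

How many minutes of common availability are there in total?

Wei ∩ Grace: 11:30–12:00, 18:00–18:30.
Total common minutes: 30 + 30 = 60.

60 minutes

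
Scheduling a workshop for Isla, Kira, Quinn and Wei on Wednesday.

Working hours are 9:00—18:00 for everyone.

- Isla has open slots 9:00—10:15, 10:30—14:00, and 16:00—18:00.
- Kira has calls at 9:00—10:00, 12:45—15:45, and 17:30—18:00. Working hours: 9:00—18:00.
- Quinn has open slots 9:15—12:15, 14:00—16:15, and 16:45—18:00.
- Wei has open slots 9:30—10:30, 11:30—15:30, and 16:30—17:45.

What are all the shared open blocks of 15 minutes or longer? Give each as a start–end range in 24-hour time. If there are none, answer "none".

10:00–10:15, 11:30–12:15, 16:45–17:30

Kira free within 09:00–18:00: 10:00–12:45, 15:45–17:30.
Isla ∩ Kira: 10:00–10:15, 10:30–12:45, 16:00–17:30.
Isla ∩ Kira ∩ Quinn: 10:00–10:15, 10:30–12:15, 16:00–16:15, 16:45–17:30.
Isla ∩ Kira ∩ Quinn ∩ Wei: 10:00–10:15, 11:30–12:15, 16:45–17:30.
Windows ≥ 15 min: 10:00–10:15, 11:30–12:15, 16:45–17:30.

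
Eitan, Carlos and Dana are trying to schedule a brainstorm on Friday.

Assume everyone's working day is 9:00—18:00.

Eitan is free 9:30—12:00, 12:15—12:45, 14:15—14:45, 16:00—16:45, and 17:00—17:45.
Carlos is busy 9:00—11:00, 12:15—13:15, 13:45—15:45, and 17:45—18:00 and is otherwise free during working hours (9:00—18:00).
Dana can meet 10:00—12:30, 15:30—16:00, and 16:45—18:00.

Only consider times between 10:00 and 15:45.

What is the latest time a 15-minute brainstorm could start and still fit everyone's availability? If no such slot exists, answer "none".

Carlos free within 09:00–18:00: 11:00–12:15, 13:15–13:45, 15:45–17:45.
Eitan ∩ Carlos: 11:00–12:00, 16:00–16:45, 17:00–17:45.
Eitan ∩ Carlos ∩ Dana: 11:00–12:00, 17:00–17:45.
Restricted to 10:00–15:45: 11:00–12:00.
Windows ≥ 15 min: 11:00–12:00.
Latest start in the last window 11:00–12:00 is 12:00 − 15 min = 11:45.

11:45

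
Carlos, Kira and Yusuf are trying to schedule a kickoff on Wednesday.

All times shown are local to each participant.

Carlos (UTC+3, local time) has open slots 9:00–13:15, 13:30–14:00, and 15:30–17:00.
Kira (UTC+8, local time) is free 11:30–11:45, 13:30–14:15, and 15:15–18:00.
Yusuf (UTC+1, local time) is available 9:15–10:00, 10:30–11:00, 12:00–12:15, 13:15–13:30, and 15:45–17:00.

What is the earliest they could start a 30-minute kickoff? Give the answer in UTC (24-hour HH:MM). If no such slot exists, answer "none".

08:15

Carlos → UTC: 06:00–10:15, 10:30–11:00, 12:30–14:00.
Kira → UTC: 03:30–03:45, 05:30–06:15, 07:15–10:00.
Yusuf → UTC: 08:15–09:00, 09:30–10:00, 11:00–11:15, 12:15–12:30, 14:45–16:00.
Carlos ∩ Kira: 06:00–06:15, 07:15–10:00.
Carlos ∩ Kira ∩ Yusuf: 08:15–09:00, 09:30–10:00.
Windows ≥ 30 min: 08:15–09:00, 09:30–10:00.
Earliest such window starts at 08:15.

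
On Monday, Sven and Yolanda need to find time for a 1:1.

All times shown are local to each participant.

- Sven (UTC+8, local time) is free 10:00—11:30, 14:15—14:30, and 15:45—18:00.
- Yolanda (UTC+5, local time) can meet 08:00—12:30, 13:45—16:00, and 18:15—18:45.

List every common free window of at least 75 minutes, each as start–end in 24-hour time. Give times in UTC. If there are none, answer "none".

Sven → UTC: 02:00–03:30, 06:15–06:30, 07:45–10:00.
Yolanda → UTC: 03:00–07:30, 08:45–11:00, 13:15–13:45.
Sven ∩ Yolanda: 03:00–03:30, 06:15–06:30, 08:45–10:00.
Windows ≥ 75 min: 08:45–10:00.

08:45–10:00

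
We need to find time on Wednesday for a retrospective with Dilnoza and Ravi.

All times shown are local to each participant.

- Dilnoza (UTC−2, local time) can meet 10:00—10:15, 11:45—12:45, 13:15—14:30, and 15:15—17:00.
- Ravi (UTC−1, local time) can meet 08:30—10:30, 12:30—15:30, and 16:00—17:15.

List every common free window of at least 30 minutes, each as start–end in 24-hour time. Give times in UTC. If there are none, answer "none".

13:45–14:45, 15:15–16:30, 17:15–18:15

Dilnoza → UTC: 12:00–12:15, 13:45–14:45, 15:15–16:30, 17:15–19:00.
Ravi → UTC: 09:30–11:30, 13:30–16:30, 17:00–18:15.
Dilnoza ∩ Ravi: 13:45–14:45, 15:15–16:30, 17:15–18:15.
Windows ≥ 30 min: 13:45–14:45, 15:15–16:30, 17:15–18:15.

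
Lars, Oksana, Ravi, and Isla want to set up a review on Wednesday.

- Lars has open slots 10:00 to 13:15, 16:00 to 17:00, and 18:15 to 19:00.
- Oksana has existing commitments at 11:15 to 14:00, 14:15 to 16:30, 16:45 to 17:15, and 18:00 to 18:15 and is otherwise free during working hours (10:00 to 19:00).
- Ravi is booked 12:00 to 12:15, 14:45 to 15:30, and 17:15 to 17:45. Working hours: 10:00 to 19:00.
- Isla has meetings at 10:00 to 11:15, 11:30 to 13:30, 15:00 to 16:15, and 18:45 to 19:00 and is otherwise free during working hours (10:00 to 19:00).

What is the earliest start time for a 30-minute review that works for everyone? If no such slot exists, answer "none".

Oksana free within 10:00–19:00: 10:00–11:15, 14:00–14:15, 16:30–16:45, 17:15–18:00, 18:15–19:00.
Ravi free within 10:00–19:00: 10:00–12:00, 12:15–14:45, 15:30–17:15, 17:45–19:00.
Isla free within 10:00–19:00: 11:15–11:30, 13:30–15:00, 16:15–18:45.
Lars ∩ Oksana: 10:00–11:15, 16:30–16:45, 18:15–19:00.
Lars ∩ Oksana ∩ Ravi: 10:00–11:15, 16:30–16:45, 18:15–19:00.
Lars ∩ Oksana ∩ Ravi ∩ Isla: 16:30–16:45, 18:15–18:45.
Windows ≥ 30 min: 18:15–18:45.
Earliest such window starts at 18:15.

18:15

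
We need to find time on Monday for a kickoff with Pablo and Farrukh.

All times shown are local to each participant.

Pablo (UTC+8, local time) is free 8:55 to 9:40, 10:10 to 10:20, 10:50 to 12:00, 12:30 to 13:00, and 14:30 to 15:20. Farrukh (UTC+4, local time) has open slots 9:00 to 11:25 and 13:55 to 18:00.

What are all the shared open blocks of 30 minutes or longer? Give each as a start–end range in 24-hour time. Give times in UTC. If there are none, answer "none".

06:30–07:20

Pablo → UTC: 00:55–01:40, 02:10–02:20, 02:50–04:00, 04:30–05:00, 06:30–07:20.
Farrukh → UTC: 05:00–07:25, 09:55–14:00.
Pablo ∩ Farrukh: 06:30–07:20.
Windows ≥ 30 min: 06:30–07:20.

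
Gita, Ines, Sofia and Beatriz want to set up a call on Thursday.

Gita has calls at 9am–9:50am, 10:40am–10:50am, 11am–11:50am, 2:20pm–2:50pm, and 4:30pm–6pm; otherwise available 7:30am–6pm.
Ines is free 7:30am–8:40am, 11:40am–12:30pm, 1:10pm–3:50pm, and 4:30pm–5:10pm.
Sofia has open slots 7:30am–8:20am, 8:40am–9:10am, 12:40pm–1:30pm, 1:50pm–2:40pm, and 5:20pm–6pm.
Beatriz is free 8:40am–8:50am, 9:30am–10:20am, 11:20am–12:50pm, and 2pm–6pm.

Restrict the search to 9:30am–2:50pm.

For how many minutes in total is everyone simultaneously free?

Gita free within 07:30–18:00: 07:30–09:00, 09:50–10:40, 10:50–11:00, 11:50–14:20, 14:50–16:30.
Gita ∩ Ines: 07:30–08:40, 11:50–12:30, 13:10–14:20, 14:50–15:50.
Gita ∩ Ines ∩ Sofia: 07:30–08:20, 13:10–13:30, 13:50–14:20.
Gita ∩ Ines ∩ Sofia ∩ Beatriz: 14:00–14:20.
Restricted to 09:30–14:50: 14:00–14:20.
Total common minutes: 20.

20 minutes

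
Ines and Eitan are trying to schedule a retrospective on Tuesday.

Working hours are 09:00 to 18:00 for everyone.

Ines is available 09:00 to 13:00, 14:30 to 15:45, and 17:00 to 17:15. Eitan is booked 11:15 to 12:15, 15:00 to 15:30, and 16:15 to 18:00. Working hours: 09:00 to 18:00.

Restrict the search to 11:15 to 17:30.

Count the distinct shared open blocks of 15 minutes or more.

Eitan free within 09:00–18:00: 09:00–11:15, 12:15–15:00, 15:30–16:15.
Ines ∩ Eitan: 09:00–11:15, 12:15–13:00, 14:30–15:00, 15:30–15:45.
Restricted to 11:15–17:30: 12:15–13:00, 14:30–15:00, 15:30–15:45.
Windows ≥ 15 min: 12:15–13:00, 14:30–15:00, 15:30–15:45.
That's 3 windows.

3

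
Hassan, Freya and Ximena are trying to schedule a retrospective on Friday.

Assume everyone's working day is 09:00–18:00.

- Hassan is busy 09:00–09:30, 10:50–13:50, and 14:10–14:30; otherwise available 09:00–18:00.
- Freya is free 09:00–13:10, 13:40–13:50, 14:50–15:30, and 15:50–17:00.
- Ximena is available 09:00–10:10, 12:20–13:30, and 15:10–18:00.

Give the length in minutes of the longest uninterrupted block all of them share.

Hassan free within 09:00–18:00: 09:30–10:50, 13:50–14:10, 14:30–18:00.
Hassan ∩ Freya: 09:30–10:50, 14:50–15:30, 15:50–17:00.
Hassan ∩ Freya ∩ Ximena: 09:30–10:10, 15:10–15:30, 15:50–17:00.
Common window lengths: 40, 20, 70 min; longest is 70.

70 minutes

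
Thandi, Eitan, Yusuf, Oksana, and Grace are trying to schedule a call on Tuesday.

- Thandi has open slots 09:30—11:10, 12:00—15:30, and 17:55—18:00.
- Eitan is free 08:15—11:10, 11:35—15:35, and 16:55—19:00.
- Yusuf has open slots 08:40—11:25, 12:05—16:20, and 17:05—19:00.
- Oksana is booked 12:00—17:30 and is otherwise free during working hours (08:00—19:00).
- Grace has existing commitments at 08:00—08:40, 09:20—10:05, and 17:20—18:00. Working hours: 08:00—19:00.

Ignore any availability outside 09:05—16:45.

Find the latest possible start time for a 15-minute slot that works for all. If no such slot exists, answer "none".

10:55

Oksana free within 08:00–19:00: 08:00–12:00, 17:30–19:00.
Grace free within 08:00–19:00: 08:40–09:20, 10:05–17:20, 18:00–19:00.
Thandi ∩ Eitan: 09:30–11:10, 12:00–15:30, 17:55–18:00.
Thandi ∩ Eitan ∩ Yusuf: 09:30–11:10, 12:05–15:30, 17:55–18:00.
Thandi ∩ Eitan ∩ Yusuf ∩ Oksana: 09:30–11:10, 17:55–18:00.
Thandi ∩ Eitan ∩ Yusuf ∩ Oksana ∩ Grace: 10:05–11:10.
Restricted to 09:05–16:45: 10:05–11:10.
Windows ≥ 15 min: 10:05–11:10.
Latest start in the last window 10:05–11:10 is 11:10 − 15 min = 10:55.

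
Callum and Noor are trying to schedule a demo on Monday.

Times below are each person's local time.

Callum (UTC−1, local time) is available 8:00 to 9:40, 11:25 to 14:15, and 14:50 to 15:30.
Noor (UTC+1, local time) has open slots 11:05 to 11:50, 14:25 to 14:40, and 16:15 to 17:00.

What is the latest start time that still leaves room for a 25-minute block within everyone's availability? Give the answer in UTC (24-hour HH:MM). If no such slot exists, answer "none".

10:15

Callum → UTC: 09:00–10:40, 12:25–15:15, 15:50–16:30.
Noor → UTC: 10:05–10:50, 13:25–13:40, 15:15–16:00.
Callum ∩ Noor: 10:05–10:40, 13:25–13:40, 15:50–16:00.
Windows ≥ 25 min: 10:05–10:40.
Latest start in the last window 10:05–10:40 is 10:40 − 25 min = 10:15.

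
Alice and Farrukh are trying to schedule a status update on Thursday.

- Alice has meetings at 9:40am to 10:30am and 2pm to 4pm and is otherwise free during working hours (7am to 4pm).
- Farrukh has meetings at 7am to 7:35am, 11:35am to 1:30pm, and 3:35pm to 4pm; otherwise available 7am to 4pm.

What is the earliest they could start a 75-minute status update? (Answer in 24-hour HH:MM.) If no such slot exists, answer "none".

Alice free within 07:00–16:00: 07:00–09:40, 10:30–14:00.
Farrukh free within 07:00–16:00: 07:35–11:35, 13:30–15:35.
Alice ∩ Farrukh: 07:35–09:40, 10:30–11:35, 13:30–14:00.
Windows ≥ 75 min: 07:35–09:40.
Earliest such window starts at 07:35.

07:35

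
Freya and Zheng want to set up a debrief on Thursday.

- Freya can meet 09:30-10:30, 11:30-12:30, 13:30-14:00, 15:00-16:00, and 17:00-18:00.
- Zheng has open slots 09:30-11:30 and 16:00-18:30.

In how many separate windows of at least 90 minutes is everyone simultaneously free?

0

Freya ∩ Zheng: 09:30–10:30, 17:00–18:00.
Windows ≥ 90 min: (none).
That's 0 windows.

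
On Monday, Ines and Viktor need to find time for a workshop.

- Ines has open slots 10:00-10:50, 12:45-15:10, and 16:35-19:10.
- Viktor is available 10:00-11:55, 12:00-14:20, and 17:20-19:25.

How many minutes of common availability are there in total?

255 minutes

Ines ∩ Viktor: 10:00–10:50, 12:45–14:20, 17:20–19:10.
Total common minutes: 50 + 95 + 110 = 255.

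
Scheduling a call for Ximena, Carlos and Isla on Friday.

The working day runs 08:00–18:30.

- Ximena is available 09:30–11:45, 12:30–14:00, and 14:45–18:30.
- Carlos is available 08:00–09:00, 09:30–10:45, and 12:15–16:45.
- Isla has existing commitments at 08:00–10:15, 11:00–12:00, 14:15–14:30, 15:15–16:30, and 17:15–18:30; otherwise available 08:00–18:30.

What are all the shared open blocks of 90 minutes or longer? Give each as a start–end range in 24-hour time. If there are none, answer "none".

12:30–14:00

Isla free within 08:00–18:30: 10:15–11:00, 12:00–14:15, 14:30–15:15, 16:30–17:15.
Ximena ∩ Carlos: 09:30–10:45, 12:30–14:00, 14:45–16:45.
Ximena ∩ Carlos ∩ Isla: 10:15–10:45, 12:30–14:00, 14:45–15:15, 16:30–16:45.
Windows ≥ 90 min: 12:30–14:00.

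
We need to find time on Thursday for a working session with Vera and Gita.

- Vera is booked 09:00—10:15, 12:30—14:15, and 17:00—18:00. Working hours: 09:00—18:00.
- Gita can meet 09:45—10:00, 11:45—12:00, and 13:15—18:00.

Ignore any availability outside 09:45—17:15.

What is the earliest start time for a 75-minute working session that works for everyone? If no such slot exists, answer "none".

14:15

Vera free within 09:00–18:00: 10:15–12:30, 14:15–17:00.
Vera ∩ Gita: 11:45–12:00, 14:15–17:00.
Restricted to 09:45–17:15: 11:45–12:00, 14:15–17:00.
Windows ≥ 75 min: 14:15–17:00.
Earliest such window starts at 14:15.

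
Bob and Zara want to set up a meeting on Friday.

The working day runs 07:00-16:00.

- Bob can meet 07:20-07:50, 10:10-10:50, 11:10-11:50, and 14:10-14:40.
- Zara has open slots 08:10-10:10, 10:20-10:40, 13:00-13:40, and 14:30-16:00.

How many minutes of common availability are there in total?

Bob ∩ Zara: 10:20–10:40, 14:30–14:40.
Total common minutes: 20 + 10 = 30.

30 minutes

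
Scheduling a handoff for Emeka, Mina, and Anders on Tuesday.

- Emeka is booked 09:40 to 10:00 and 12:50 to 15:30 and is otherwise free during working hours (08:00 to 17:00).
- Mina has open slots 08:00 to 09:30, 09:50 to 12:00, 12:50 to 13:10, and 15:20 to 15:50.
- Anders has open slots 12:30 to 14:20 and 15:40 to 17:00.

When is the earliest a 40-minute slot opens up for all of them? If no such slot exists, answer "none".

Emeka free within 08:00–17:00: 08:00–09:40, 10:00–12:50, 15:30–17:00.
Emeka ∩ Mina: 08:00–09:30, 10:00–12:00, 15:30–15:50.
Emeka ∩ Mina ∩ Anders: 15:40–15:50.
Windows ≥ 40 min: (none).

none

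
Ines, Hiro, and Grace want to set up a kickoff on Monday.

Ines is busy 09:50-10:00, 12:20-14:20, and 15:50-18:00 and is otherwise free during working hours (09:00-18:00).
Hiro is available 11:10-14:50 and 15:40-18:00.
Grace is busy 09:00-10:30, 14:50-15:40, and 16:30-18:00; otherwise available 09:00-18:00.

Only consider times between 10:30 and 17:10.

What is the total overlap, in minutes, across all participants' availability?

110 minutes

Ines free within 09:00–18:00: 09:00–09:50, 10:00–12:20, 14:20–15:50.
Grace free within 09:00–18:00: 10:30–14:50, 15:40–16:30.
Ines ∩ Hiro: 11:10–12:20, 14:20–14:50, 15:40–15:50.
Ines ∩ Hiro ∩ Grace: 11:10–12:20, 14:20–14:50, 15:40–15:50.
Restricted to 10:30–17:10: 11:10–12:20, 14:20–14:50, 15:40–15:50.
Total common minutes: 70 + 30 + 10 = 110.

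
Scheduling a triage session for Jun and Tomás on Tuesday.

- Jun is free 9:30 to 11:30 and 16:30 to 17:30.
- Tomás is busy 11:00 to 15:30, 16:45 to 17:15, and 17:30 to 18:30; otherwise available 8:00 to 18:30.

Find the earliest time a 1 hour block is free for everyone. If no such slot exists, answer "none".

Tomás free within 08:00–18:30: 08:00–11:00, 15:30–16:45, 17:15–17:30.
Jun ∩ Tomás: 09:30–11:00, 16:30–16:45, 17:15–17:30.
Windows ≥ 60 min: 09:30–11:00.
Earliest such window starts at 09:30.

09:30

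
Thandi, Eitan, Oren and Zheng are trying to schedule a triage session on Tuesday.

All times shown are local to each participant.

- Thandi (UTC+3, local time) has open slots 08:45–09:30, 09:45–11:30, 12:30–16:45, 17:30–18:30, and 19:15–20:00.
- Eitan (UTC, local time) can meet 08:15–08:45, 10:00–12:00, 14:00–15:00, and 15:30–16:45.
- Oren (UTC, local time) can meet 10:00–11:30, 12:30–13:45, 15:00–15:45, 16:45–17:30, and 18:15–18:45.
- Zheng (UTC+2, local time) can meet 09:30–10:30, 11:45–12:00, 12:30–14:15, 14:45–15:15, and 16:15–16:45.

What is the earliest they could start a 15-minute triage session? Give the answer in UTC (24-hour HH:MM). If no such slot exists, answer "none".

Thandi → UTC: 05:45–06:30, 06:45–08:30, 09:30–13:45, 14:30–15:30, 16:15–17:00.
Eitan → UTC: 08:15–08:45, 10:00–12:00, 14:00–15:00, 15:30–16:45.
Oren → UTC: 10:00–11:30, 12:30–13:45, 15:00–15:45, 16:45–17:30, 18:15–18:45.
Zheng → UTC: 07:30–08:30, 09:45–10:00, 10:30–12:15, 12:45–13:15, 14:15–14:45.
Thandi ∩ Eitan: 08:15–08:30, 10:00–12:00, 14:30–15:00, 16:15–16:45.
Thandi ∩ Eitan ∩ Oren: 10:00–11:30.
Thandi ∩ Eitan ∩ Oren ∩ Zheng: 10:30–11:30.
Windows ≥ 15 min: 10:30–11:30.
Earliest such window starts at 10:30.

10:30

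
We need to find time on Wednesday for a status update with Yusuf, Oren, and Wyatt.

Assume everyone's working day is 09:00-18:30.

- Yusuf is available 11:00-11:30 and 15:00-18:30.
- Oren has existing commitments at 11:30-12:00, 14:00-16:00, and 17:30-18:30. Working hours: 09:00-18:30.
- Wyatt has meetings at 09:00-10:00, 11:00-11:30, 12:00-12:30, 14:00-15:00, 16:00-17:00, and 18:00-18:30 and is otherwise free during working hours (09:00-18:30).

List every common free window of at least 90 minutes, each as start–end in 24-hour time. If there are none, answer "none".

Oren free within 09:00–18:30: 09:00–11:30, 12:00–14:00, 16:00–17:30.
Wyatt free within 09:00–18:30: 10:00–11:00, 11:30–12:00, 12:30–14:00, 15:00–16:00, 17:00–18:00.
Yusuf ∩ Oren: 11:00–11:30, 16:00–17:30.
Yusuf ∩ Oren ∩ Wyatt: 17:00–17:30.
Windows ≥ 90 min: (none).

none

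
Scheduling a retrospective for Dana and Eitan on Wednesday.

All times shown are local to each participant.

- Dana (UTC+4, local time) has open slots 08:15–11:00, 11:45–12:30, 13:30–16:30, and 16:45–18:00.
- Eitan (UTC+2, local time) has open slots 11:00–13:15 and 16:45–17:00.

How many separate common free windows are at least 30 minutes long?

1

Dana → UTC: 04:15–07:00, 07:45–08:30, 09:30–12:30, 12:45–14:00.
Eitan → UTC: 09:00–11:15, 14:45–15:00.
Dana ∩ Eitan: 09:30–11:15.
Windows ≥ 30 min: 09:30–11:15.
That's 1 window.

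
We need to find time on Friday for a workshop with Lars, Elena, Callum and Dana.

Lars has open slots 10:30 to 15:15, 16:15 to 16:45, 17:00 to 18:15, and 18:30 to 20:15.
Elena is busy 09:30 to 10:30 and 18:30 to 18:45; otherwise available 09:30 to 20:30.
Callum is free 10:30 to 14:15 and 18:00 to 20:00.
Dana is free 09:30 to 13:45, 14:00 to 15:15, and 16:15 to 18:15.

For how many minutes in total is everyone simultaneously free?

225 minutes

Elena free within 09:30–20:30: 10:30–18:30, 18:45–20:30.
Lars ∩ Elena: 10:30–15:15, 16:15–16:45, 17:00–18:15, 18:45–20:15.
Lars ∩ Elena ∩ Callum: 10:30–14:15, 18:00–18:15, 18:45–20:00.
Lars ∩ Elena ∩ Callum ∩ Dana: 10:30–13:45, 14:00–14:15, 18:00–18:15.
Total common minutes: 195 + 15 + 15 = 225.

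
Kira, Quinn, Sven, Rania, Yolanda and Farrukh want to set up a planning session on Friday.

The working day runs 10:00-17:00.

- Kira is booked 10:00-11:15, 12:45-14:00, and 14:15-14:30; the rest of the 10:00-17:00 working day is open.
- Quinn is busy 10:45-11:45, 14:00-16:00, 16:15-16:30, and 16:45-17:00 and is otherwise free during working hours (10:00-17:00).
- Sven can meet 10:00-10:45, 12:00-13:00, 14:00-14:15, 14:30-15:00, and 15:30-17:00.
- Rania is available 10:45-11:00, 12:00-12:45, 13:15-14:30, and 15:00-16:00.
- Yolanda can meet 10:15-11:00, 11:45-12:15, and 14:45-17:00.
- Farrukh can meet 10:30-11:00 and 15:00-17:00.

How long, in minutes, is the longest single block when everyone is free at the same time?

0 minutes

Kira free within 10:00–17:00: 11:15–12:45, 14:00–14:15, 14:30–17:00.
Quinn free within 10:00–17:00: 10:00–10:45, 11:45–14:00, 16:00–16:15, 16:30–16:45.
Kira ∩ Quinn: 11:45–12:45, 16:00–16:15, 16:30–16:45.
Kira ∩ Quinn ∩ Sven: 12:00–12:45, 16:00–16:15, 16:30–16:45.
Kira ∩ Quinn ∩ Sven ∩ Rania: 12:00–12:45.
Kira ∩ Quinn ∩ Sven ∩ Rania ∩ Yolanda: 12:00–12:15.
Kira ∩ Quinn ∩ Sven ∩ Rania ∩ Yolanda ∩ Farrukh: (none).
No common window.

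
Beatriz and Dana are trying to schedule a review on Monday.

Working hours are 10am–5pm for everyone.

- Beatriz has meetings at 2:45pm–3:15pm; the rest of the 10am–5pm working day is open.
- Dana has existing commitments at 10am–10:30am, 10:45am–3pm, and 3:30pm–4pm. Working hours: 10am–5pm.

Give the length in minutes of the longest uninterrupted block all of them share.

Beatriz free within 10:00–17:00: 10:00–14:45, 15:15–17:00.
Dana free within 10:00–17:00: 10:30–10:45, 15:00–15:30, 16:00–17:00.
Beatriz ∩ Dana: 10:30–10:45, 15:15–15:30, 16:00–17:00.
Common window lengths: 15, 15, 60 min; longest is 60.

60 minutes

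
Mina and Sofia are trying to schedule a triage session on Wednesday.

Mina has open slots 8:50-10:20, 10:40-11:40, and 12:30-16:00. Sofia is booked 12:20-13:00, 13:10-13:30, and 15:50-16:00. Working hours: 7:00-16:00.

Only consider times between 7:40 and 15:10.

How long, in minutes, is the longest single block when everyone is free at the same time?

Sofia free within 07:00–16:00: 07:00–12:20, 13:00–13:10, 13:30–15:50.
Mina ∩ Sofia: 08:50–10:20, 10:40–11:40, 13:00–13:10, 13:30–15:50.
Restricted to 07:40–15:10: 08:50–10:20, 10:40–11:40, 13:00–13:10, 13:30–15:10.
Common window lengths: 90, 60, 10, 100 min; longest is 100.

100 minutes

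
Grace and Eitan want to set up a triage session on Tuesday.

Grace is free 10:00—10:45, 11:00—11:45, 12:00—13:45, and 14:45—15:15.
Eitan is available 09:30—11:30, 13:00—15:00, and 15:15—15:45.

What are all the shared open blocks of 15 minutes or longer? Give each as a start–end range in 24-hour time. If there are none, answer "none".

10:00–10:45, 11:00–11:30, 13:00–13:45, 14:45–15:00

Grace ∩ Eitan: 10:00–10:45, 11:00–11:30, 13:00–13:45, 14:45–15:00.
Windows ≥ 15 min: 10:00–10:45, 11:00–11:30, 13:00–13:45, 14:45–15:00.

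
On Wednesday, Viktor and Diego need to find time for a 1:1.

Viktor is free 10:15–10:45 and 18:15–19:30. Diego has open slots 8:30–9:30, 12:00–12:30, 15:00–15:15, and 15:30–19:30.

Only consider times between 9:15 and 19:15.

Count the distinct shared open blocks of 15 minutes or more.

1

Viktor ∩ Diego: 18:15–19:30.
Restricted to 09:15–19:15: 18:15–19:15.
Windows ≥ 15 min: 18:15–19:15.
That's 1 window.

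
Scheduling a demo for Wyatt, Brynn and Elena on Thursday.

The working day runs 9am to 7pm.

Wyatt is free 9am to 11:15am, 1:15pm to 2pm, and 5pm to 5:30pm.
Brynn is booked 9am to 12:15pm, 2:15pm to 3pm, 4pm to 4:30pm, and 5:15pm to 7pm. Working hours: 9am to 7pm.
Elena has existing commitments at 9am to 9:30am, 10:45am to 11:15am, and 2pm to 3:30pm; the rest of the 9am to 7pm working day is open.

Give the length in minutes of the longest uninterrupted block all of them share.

45 minutes

Brynn free within 09:00–19:00: 12:15–14:15, 15:00–16:00, 16:30–17:15.
Elena free within 09:00–19:00: 09:30–10:45, 11:15–14:00, 15:30–19:00.
Wyatt ∩ Brynn: 13:15–14:00, 17:00–17:15.
Wyatt ∩ Brynn ∩ Elena: 13:15–14:00, 17:00–17:15.
Common window lengths: 45, 15 min; longest is 45.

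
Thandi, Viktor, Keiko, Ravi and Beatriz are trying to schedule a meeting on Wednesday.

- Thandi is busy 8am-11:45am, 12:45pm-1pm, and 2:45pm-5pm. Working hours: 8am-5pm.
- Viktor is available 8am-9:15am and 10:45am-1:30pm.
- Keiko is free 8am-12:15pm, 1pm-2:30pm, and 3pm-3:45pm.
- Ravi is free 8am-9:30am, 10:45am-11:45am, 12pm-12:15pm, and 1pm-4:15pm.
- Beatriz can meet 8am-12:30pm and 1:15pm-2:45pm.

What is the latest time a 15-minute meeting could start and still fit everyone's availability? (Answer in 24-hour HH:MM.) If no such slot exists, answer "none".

Thandi free within 08:00–17:00: 11:45–12:45, 13:00–14:45.
Thandi ∩ Viktor: 11:45–12:45, 13:00–13:30.
Thandi ∩ Viktor ∩ Keiko: 11:45–12:15, 13:00–13:30.
Thandi ∩ Viktor ∩ Keiko ∩ Ravi: 12:00–12:15, 13:00–13:30.
Thandi ∩ Viktor ∩ Keiko ∩ Ravi ∩ Beatriz: 12:00–12:15, 13:15–13:30.
Windows ≥ 15 min: 12:00–12:15, 13:15–13:30.
Latest start in the last window 13:15–13:30 is 13:30 − 15 min = 13:15.

13:15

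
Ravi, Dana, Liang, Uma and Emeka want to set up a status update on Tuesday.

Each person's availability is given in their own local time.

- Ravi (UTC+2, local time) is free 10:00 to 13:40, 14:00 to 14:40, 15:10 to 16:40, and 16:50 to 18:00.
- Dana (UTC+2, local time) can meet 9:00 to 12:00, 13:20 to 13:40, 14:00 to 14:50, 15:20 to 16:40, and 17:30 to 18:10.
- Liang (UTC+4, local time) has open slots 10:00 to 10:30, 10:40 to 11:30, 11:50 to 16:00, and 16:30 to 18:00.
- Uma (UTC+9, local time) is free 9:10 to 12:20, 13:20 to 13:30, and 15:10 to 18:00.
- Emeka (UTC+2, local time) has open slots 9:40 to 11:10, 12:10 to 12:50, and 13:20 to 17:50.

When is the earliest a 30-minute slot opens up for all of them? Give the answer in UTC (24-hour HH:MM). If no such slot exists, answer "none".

Ravi → UTC: 08:00–11:40, 12:00–12:40, 13:10–14:40, 14:50–16:00.
Dana → UTC: 07:00–10:00, 11:20–11:40, 12:00–12:50, 13:20–14:40, 15:30–16:10.
Liang → UTC: 06:00–06:30, 06:40–07:30, 07:50–12:00, 12:30–14:00.
Uma → UTC: 00:10–03:20, 04:20–04:30, 06:10–09:00.
Emeka → UTC: 07:40–09:10, 10:10–10:50, 11:20–15:50.
Ravi ∩ Dana: 08:00–10:00, 11:20–11:40, 12:00–12:40, 13:20–14:40, 15:30–16:00.
Ravi ∩ Dana ∩ Liang: 08:00–10:00, 11:20–11:40, 12:30–12:40, 13:20–14:00.
Ravi ∩ Dana ∩ Liang ∩ Uma: 08:00–09:00.
Ravi ∩ Dana ∩ Liang ∩ Uma ∩ Emeka: 08:00–09:00.
Windows ≥ 30 min: 08:00–09:00.
Earliest such window starts at 08:00.

08:00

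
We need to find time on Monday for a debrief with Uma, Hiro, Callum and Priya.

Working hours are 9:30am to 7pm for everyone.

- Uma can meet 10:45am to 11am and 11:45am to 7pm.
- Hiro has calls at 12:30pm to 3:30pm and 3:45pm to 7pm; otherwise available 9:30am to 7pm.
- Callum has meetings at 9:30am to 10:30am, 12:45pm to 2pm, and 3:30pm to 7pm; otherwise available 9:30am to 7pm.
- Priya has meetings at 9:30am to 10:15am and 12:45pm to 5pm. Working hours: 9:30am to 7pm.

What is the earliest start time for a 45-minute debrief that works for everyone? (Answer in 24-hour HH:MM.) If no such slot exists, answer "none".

Hiro free within 09:30–19:00: 09:30–12:30, 15:30–15:45.
Callum free within 09:30–19:00: 10:30–12:45, 14:00–15:30.
Priya free within 09:30–19:00: 10:15–12:45, 17:00–19:00.
Uma ∩ Hiro: 10:45–11:00, 11:45–12:30, 15:30–15:45.
Uma ∩ Hiro ∩ Callum: 10:45–11:00, 11:45–12:30.
Uma ∩ Hiro ∩ Callum ∩ Priya: 10:45–11:00, 11:45–12:30.
Windows ≥ 45 min: 11:45–12:30.
Earliest such window starts at 11:45.

11:45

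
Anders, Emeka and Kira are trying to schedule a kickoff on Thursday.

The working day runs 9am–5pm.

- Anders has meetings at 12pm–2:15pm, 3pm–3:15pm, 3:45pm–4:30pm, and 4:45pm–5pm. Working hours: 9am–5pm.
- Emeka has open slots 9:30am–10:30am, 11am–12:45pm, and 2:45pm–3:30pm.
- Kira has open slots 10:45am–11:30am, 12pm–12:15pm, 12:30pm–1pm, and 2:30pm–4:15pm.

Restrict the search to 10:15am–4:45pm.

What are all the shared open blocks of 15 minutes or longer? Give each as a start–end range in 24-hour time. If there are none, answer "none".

Anders free within 09:00–17:00: 09:00–12:00, 14:15–15:00, 15:15–15:45, 16:30–16:45.
Anders ∩ Emeka: 09:30–10:30, 11:00–12:00, 14:45–15:00, 15:15–15:30.
Anders ∩ Emeka ∩ Kira: 11:00–11:30, 14:45–15:00, 15:15–15:30.
Restricted to 10:15–16:45: 11:00–11:30, 14:45–15:00, 15:15–15:30.
Windows ≥ 15 min: 11:00–11:30, 14:45–15:00, 15:15–15:30.

11:00–11:30, 14:45–15:00, 15:15–15:30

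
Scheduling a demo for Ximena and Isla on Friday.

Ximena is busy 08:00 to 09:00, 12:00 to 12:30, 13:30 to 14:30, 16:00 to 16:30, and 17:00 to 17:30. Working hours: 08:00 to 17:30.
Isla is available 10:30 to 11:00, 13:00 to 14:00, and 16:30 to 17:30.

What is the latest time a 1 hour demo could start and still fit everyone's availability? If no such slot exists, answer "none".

none

Ximena free within 08:00–17:30: 09:00–12:00, 12:30–13:30, 14:30–16:00, 16:30–17:00.
Ximena ∩ Isla: 10:30–11:00, 13:00–13:30, 16:30–17:00.
Windows ≥ 60 min: (none).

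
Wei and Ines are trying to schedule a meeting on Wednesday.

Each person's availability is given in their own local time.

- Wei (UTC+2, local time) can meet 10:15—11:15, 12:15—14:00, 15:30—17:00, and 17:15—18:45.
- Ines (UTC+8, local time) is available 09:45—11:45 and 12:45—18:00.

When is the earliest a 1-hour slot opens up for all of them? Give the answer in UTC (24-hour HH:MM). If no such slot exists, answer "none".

08:15

Wei → UTC: 08:15–09:15, 10:15–12:00, 13:30–15:00, 15:15–16:45.
Ines → UTC: 01:45–03:45, 04:45–10:00.
Wei ∩ Ines: 08:15–09:15.
Windows ≥ 60 min: 08:15–09:15.
Earliest such window starts at 08:15.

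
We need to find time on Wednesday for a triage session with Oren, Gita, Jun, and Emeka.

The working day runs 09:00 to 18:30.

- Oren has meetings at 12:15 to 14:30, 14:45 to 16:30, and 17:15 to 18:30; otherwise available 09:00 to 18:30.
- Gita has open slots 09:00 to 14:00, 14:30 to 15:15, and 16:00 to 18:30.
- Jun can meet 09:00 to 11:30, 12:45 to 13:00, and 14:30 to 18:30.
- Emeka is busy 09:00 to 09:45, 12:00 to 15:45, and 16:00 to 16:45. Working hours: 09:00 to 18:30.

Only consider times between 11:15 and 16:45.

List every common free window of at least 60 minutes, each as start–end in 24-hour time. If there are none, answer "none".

none

Oren free within 09:00–18:30: 09:00–12:15, 14:30–14:45, 16:30–17:15.
Emeka free within 09:00–18:30: 09:45–12:00, 15:45–16:00, 16:45–18:30.
Oren ∩ Gita: 09:00–12:15, 14:30–14:45, 16:30–17:15.
Oren ∩ Gita ∩ Jun: 09:00–11:30, 14:30–14:45, 16:30–17:15.
Oren ∩ Gita ∩ Jun ∩ Emeka: 09:45–11:30, 16:45–17:15.
Restricted to 11:15–16:45: 11:15–11:30.
Windows ≥ 60 min: (none).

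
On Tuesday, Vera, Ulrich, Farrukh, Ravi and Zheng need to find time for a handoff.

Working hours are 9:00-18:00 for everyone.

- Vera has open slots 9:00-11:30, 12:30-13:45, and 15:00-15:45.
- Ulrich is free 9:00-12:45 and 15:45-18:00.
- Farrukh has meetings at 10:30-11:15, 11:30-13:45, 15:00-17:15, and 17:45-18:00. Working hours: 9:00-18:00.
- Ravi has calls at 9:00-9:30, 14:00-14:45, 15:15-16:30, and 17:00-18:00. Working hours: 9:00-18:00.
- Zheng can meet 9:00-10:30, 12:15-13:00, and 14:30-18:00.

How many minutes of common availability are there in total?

60 minutes

Farrukh free within 09:00–18:00: 09:00–10:30, 11:15–11:30, 13:45–15:00, 17:15–17:45.
Ravi free within 09:00–18:00: 09:30–14:00, 14:45–15:15, 16:30–17:00.
Vera ∩ Ulrich: 09:00–11:30, 12:30–12:45.
Vera ∩ Ulrich ∩ Farrukh: 09:00–10:30, 11:15–11:30.
Vera ∩ Ulrich ∩ Farrukh ∩ Ravi: 09:30–10:30, 11:15–11:30.
Vera ∩ Ulrich ∩ Farrukh ∩ Ravi ∩ Zheng: 09:30–10:30.
Total common minutes: 60.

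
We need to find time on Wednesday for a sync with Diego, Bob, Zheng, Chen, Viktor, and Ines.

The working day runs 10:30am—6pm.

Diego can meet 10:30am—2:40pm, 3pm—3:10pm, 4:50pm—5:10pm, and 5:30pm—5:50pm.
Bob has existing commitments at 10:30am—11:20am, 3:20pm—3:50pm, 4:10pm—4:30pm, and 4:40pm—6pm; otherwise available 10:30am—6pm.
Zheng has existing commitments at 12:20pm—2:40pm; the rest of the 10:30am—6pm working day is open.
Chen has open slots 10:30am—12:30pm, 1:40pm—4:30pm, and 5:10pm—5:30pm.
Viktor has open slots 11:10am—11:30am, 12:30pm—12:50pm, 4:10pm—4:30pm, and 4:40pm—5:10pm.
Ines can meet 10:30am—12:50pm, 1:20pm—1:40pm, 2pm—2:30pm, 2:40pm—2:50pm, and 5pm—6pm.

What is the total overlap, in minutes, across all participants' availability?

10 minutes

Bob free within 10:30–18:00: 11:20–15:20, 15:50–16:10, 16:30–16:40.
Zheng free within 10:30–18:00: 10:30–12:20, 14:40–18:00.
Diego ∩ Bob: 11:20–14:40, 15:00–15:10.
Diego ∩ Bob ∩ Zheng: 11:20–12:20, 15:00–15:10.
Diego ∩ Bob ∩ Zheng ∩ Chen: 11:20–12:20, 15:00–15:10.
Diego ∩ Bob ∩ Zheng ∩ Chen ∩ Viktor: 11:20–11:30.
Diego ∩ Bob ∩ Zheng ∩ Chen ∩ Viktor ∩ Ines: 11:20–11:30.
Total common minutes: 10.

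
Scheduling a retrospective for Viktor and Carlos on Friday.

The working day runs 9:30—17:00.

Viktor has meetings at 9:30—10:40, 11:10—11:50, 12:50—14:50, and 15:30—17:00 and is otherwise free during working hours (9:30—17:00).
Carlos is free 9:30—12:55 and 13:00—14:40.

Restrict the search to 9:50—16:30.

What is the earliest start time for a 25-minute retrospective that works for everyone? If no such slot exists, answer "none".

10:40

Viktor free within 09:30–17:00: 10:40–11:10, 11:50–12:50, 14:50–15:30.
Viktor ∩ Carlos: 10:40–11:10, 11:50–12:50.
Restricted to 09:50–16:30: 10:40–11:10, 11:50–12:50.
Windows ≥ 25 min: 10:40–11:10, 11:50–12:50.
Earliest such window starts at 10:40.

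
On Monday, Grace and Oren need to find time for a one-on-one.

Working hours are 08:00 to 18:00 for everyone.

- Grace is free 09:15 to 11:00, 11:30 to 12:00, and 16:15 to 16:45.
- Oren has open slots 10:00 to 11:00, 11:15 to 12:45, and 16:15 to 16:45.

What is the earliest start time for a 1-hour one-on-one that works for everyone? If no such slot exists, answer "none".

Grace ∩ Oren: 10:00–11:00, 11:30–12:00, 16:15–16:45.
Windows ≥ 60 min: 10:00–11:00.
Earliest such window starts at 10:00.

10:00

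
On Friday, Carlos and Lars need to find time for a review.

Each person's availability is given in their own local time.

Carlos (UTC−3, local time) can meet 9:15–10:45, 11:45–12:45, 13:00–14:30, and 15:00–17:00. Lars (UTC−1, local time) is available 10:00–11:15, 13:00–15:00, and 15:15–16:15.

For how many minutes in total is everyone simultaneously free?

120 minutes

Carlos → UTC: 12:15–13:45, 14:45–15:45, 16:00–17:30, 18:00–20:00.
Lars → UTC: 11:00–12:15, 14:00–16:00, 16:15–17:15.
Carlos ∩ Lars: 14:45–15:45, 16:15–17:15.
Total common minutes: 60 + 60 = 120.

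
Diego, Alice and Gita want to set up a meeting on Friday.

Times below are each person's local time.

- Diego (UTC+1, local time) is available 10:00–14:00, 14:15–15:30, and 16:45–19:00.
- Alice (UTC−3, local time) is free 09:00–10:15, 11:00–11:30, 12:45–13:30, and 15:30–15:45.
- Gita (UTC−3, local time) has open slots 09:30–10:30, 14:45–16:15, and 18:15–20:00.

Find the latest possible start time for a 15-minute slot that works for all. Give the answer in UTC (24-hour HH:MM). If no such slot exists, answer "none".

Diego → UTC: 09:00–13:00, 13:15–14:30, 15:45–18:00.
Alice → UTC: 12:00–13:15, 14:00–14:30, 15:45–16:30, 18:30–18:45.
Gita → UTC: 12:30–13:30, 17:45–19:15, 21:15–23:00.
Diego ∩ Alice: 12:00–13:00, 14:00–14:30, 15:45–16:30.
Diego ∩ Alice ∩ Gita: 12:30–13:00.
Windows ≥ 15 min: 12:30–13:00.
Latest start in the last window 12:30–13:00 is 13:00 − 15 min = 12:45.

12:45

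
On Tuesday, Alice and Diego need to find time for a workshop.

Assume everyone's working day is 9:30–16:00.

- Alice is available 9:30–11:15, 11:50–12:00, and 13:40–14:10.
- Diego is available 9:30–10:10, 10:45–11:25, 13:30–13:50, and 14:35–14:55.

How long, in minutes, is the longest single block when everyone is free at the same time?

40 minutes

Alice ∩ Diego: 09:30–10:10, 10:45–11:15, 13:40–13:50.
Common window lengths: 40, 30, 10 min; longest is 40.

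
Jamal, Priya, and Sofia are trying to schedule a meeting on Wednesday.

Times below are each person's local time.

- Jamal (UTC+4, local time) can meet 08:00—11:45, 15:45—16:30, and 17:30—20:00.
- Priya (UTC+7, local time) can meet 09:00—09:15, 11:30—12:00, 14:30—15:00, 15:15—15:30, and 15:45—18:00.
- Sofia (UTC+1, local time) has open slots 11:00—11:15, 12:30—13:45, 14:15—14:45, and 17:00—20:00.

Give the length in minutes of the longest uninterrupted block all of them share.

0 minutes

Jamal → UTC: 04:00–07:45, 11:45–12:30, 13:30–16:00.
Priya → UTC: 02:00–02:15, 04:30–05:00, 07:30–08:00, 08:15–08:30, 08:45–11:00.
Sofia → UTC: 10:00–10:15, 11:30–12:45, 13:15–13:45, 16:00–19:00.
Jamal ∩ Priya: 04:30–05:00, 07:30–07:45.
Jamal ∩ Priya ∩ Sofia: (none).
No common window.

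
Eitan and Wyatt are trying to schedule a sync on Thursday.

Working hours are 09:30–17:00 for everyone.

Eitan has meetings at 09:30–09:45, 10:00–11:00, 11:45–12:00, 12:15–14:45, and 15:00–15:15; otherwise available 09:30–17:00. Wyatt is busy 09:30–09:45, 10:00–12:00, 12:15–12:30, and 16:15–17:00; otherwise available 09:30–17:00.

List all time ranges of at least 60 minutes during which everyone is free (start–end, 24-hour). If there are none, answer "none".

15:15–16:15

Eitan free within 09:30–17:00: 09:45–10:00, 11:00–11:45, 12:00–12:15, 14:45–15:00, 15:15–17:00.
Wyatt free within 09:30–17:00: 09:45–10:00, 12:00–12:15, 12:30–16:15.
Eitan ∩ Wyatt: 09:45–10:00, 12:00–12:15, 14:45–15:00, 15:15–16:15.
Windows ≥ 60 min: 15:15–16:15.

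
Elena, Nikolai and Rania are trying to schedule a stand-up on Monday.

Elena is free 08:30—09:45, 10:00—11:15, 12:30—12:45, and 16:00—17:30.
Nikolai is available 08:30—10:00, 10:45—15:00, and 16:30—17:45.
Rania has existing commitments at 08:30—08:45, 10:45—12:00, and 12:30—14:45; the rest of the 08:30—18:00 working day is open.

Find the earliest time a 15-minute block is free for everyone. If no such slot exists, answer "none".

Rania free within 08:30–18:00: 08:45–10:45, 12:00–12:30, 14:45–18:00.
Elena ∩ Nikolai: 08:30–09:45, 10:45–11:15, 12:30–12:45, 16:30–17:30.
Elena ∩ Nikolai ∩ Rania: 08:45–09:45, 16:30–17:30.
Windows ≥ 15 min: 08:45–09:45, 16:30–17:30.
Earliest such window starts at 08:45.

08:45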